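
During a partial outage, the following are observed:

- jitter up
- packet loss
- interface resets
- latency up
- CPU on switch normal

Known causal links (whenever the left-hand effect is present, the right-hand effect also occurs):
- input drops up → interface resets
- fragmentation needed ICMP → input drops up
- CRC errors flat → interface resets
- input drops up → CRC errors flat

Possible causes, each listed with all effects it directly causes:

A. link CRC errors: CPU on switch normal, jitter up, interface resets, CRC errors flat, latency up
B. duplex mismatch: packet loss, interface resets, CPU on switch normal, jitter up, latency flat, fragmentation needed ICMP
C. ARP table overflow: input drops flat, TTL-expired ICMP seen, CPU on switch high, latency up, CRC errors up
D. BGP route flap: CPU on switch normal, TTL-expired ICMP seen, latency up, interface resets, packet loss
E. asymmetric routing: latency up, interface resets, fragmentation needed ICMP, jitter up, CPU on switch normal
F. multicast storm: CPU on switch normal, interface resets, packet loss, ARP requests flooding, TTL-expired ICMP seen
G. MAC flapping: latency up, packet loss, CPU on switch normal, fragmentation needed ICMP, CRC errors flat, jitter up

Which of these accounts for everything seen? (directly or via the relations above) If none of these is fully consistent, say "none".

For each candidate, compare predicted effects to what was observed:
(A) link CRC errors — does not account for packet loss
(B) duplex mismatch — jitter up match; packet loss match; interface resets match; latency up miss; CPU on switch normal match
(C) ARP table overflow — fails on jitter up, packet loss, interface resets, CPU on switch normal (predicts CPU on switch high, not CPU on switch normal)
(D) BGP route flap — does not account for jitter up
(E) asymmetric routing — does not account for packet loss
(F) multicast storm — jitter up miss; packet loss match; interface resets match; latency up miss; CPU on switch normal match
(G) MAC flapping — jitter up match; packet loss match; interface resets match (via CRC errors flat → interface resets); latency up match; CPU on switch normal match
(G) is the only candidate with no mismatches.

G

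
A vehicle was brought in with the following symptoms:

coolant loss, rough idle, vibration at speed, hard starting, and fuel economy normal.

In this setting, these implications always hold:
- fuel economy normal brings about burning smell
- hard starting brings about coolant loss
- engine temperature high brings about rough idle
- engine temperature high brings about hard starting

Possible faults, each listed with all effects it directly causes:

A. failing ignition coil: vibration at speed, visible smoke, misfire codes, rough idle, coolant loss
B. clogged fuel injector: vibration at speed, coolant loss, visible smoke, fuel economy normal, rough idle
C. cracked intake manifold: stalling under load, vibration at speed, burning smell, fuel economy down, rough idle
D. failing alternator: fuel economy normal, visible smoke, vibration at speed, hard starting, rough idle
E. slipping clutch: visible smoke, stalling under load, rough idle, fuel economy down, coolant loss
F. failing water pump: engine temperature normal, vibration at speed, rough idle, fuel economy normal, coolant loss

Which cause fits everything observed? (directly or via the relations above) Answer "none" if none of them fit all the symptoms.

Per-candidate check:
(A) failing ignition coil — coolant loss +; rough idle +; vibration at speed +; hard starting -; fuel economy normal -
(B) clogged fuel injector — coolant loss +; rough idle +; vibration at speed +; hard starting -; fuel economy normal +
(C) cracked intake manifold — coolant loss -; rough idle +; vibration at speed +; hard starting -; fuel economy normal -
(D) failing alternator — coolant loss + (by hard starting → coolant loss); rough idle +; vibration at speed +; hard starting +; fuel economy normal +
(E) slipping clutch — fails on vibration at speed, hard starting, fuel economy normal (predicts fuel economy down, not fuel economy normal)
(F) failing water pump — coolant loss +; rough idle +; vibration at speed +; hard starting -; fuel economy normal +
(D) alone accounts for all the evidence.

D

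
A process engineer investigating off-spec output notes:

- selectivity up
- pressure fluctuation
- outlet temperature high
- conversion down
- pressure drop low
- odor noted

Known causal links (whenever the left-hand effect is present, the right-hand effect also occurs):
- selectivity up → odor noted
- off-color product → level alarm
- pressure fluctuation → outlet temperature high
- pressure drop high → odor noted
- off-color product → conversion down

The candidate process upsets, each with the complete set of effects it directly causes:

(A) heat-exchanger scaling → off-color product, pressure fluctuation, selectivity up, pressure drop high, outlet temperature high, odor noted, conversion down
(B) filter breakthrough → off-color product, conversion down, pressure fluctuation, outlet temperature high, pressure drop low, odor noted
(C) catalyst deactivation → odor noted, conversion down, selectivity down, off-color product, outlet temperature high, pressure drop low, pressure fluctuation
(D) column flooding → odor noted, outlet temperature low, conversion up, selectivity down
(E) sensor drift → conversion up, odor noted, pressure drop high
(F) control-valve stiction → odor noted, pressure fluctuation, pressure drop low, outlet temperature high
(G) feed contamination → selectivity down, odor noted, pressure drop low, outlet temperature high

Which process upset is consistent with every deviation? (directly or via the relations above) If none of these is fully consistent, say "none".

none

Checking each candidate against the observations:
(A) heat-exchanger scaling — selectivity up yes; pressure fluctuation yes; outlet temperature high yes; conversion down yes; pressure drop low NO; odor noted yes
(B) filter breakthrough — does not account for selectivity up
(C) catalyst deactivation — selectivity up NO; pressure fluctuation yes; outlet temperature high yes; conversion down yes; pressure drop low yes; odor noted yes
(D) column flooding — selectivity up NO; pressure fluctuation NO; outlet temperature high NO; conversion down NO; pressure drop low NO; odor noted yes
(E) sensor drift — selectivity up NO; pressure fluctuation NO; outlet temperature high NO; conversion down NO; pressure drop low NO; odor noted yes
(F) control-valve stiction — selectivity up NO; pressure fluctuation yes; outlet temperature high yes; conversion down NO; pressure drop low yes; odor noted yes
(G) feed contamination — fails on selectivity up, pressure fluctuation, conversion down (predicts selectivity down, not selectivity up)
None of the listed candidates fits everything.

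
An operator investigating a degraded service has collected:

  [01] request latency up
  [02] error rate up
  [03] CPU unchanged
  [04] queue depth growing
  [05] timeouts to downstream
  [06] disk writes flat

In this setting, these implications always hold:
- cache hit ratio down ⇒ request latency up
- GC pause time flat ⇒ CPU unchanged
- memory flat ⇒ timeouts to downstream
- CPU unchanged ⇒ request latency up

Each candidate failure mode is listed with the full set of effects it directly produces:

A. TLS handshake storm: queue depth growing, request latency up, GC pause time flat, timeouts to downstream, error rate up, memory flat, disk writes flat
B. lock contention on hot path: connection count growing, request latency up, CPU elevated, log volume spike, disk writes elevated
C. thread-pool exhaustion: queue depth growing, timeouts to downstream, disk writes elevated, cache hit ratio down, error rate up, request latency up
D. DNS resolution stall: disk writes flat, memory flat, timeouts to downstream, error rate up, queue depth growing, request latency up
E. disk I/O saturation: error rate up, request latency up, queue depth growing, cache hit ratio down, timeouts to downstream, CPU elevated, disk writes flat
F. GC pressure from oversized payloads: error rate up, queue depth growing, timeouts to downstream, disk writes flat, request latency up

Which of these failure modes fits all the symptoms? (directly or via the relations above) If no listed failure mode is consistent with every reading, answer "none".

Testing each hypothesis:
(A) TLS handshake storm — request latency up yes; error rate up yes; CPU unchanged yes (by GC pause time flat → CPU unchanged); queue depth growing yes; timeouts to downstream yes; disk writes flat yes
(B) lock contention on hot path — request latency up yes; error rate up NO; CPU unchanged NO; queue depth growing NO; timeouts to downstream NO; disk writes flat NO
(C) thread-pool exhaustion — fails on CPU unchanged, disk writes flat (predicts disk writes elevated, not disk writes flat)
(D) DNS resolution stall — does not account for CPU unchanged
(E) disk I/O saturation — fails on CPU unchanged (predicts CPU elevated, not CPU unchanged)
(F) GC pressure from oversized payloads — does not account for CPU unchanged
(A) is the only candidate with no mismatches.

A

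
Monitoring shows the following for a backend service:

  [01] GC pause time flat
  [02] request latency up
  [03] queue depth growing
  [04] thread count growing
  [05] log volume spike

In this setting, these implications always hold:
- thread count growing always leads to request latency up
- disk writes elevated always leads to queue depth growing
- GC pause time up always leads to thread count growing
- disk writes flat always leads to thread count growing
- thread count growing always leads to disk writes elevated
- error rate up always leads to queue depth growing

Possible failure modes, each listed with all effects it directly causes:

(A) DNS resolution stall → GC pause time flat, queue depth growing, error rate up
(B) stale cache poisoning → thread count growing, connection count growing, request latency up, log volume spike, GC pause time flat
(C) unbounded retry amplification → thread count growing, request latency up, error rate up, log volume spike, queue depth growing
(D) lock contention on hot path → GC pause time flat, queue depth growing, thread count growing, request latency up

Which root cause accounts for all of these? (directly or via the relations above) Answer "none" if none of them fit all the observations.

Testing each hypothesis:
(A) DNS resolution stall — GC pause time flat +; request latency up -; queue depth growing +; thread count growing -; log volume spike -
(B) stale cache poisoning — accounts for every observation (queue depth growing via thread count growing → disk writes elevated → queue depth growing)
(C) unbounded retry amplification — GC pause time flat -; request latency up +; queue depth growing +; thread count growing +; log volume spike +
(D) lock contention on hot path — GC pause time flat +; request latency up +; queue depth growing +; thread count growing +; log volume spike -
(B) is the only candidate with no mismatches.

B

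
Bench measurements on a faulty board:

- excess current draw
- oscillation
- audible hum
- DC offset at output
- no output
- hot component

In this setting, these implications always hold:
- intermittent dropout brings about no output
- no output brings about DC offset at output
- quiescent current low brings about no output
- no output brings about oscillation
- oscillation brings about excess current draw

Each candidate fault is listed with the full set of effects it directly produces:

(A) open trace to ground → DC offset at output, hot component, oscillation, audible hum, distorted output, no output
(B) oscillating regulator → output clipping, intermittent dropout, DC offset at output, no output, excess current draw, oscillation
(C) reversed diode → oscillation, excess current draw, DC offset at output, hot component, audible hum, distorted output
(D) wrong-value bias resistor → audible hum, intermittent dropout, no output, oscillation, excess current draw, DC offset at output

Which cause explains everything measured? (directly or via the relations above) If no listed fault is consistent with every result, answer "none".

Checking each candidate against the observations:
(A) open trace to ground — accounts for every observation (excess current draw via oscillation → excess current draw)
(B) oscillating regulator — does not account for audible hum, hot component
(C) reversed diode — does not account for no output
(D) wrong-value bias resistor — does not account for hot component
Only (A) is consistent with every observation.

A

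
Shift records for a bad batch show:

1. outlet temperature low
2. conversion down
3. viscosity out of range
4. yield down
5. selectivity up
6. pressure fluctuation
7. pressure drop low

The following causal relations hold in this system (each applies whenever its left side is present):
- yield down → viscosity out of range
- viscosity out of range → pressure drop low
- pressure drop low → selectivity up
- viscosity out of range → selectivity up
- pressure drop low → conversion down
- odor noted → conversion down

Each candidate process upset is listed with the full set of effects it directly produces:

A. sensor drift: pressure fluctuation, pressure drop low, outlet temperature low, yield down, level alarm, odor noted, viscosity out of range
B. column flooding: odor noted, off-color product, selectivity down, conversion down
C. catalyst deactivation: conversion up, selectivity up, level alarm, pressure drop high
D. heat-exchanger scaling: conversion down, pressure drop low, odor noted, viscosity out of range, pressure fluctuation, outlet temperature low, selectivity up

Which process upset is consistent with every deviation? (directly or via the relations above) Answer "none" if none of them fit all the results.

A

Checking each candidate against the observations:
(A) sensor drift — outlet temperature low ✓; conversion down ✓ (via odor noted → conversion down); viscosity out of range ✓; yield down ✓; selectivity up ✓ (via pressure drop low → selectivity up); pressure fluctuation ✓; pressure drop low ✓
(B) column flooding — outlet temperature low ✗; conversion down ✓; viscosity out of range ✗; yield down ✗; selectivity up ✗; pressure fluctuation ✗; pressure drop low ✗
(C) catalyst deactivation — fails on outlet temperature low, conversion down, viscosity out of range, yield down, pressure fluctuation, pressure drop low (predicts conversion up, not conversion down; predicts pressure drop high, not pressure drop low)
(D) heat-exchanger scaling — does not account for yield down
(A) alone accounts for all the evidence.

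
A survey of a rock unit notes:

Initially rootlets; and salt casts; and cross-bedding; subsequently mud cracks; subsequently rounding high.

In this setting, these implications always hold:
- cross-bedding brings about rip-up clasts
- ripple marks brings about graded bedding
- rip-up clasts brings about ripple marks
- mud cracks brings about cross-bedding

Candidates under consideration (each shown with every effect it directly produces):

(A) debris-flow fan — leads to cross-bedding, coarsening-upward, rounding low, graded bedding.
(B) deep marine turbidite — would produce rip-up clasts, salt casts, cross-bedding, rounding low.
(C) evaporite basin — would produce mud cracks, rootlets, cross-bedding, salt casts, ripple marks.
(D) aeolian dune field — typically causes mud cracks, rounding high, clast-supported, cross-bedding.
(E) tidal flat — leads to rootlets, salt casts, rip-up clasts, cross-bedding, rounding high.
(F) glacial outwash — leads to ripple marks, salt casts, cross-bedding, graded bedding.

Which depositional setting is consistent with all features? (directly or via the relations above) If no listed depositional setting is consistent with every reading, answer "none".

none

Per-candidate check:
(A) debris-flow fan — rootlets -; salt casts -; cross-bedding +; mud cracks -; rounding high -
(B) deep marine turbidite — fails on rootlets, mud cracks, rounding high (predicts rounding low, not rounding high)
(C) evaporite basin — does not account for rounding high
(D) aeolian dune field — rootlets -; salt casts -; cross-bedding +; mud cracks +; rounding high +
(E) tidal flat — rootlets +; salt casts +; cross-bedding +; mud cracks -; rounding high +
(F) glacial outwash — does not account for rootlets, mud cracks, rounding high
No candidate is consistent with all observations.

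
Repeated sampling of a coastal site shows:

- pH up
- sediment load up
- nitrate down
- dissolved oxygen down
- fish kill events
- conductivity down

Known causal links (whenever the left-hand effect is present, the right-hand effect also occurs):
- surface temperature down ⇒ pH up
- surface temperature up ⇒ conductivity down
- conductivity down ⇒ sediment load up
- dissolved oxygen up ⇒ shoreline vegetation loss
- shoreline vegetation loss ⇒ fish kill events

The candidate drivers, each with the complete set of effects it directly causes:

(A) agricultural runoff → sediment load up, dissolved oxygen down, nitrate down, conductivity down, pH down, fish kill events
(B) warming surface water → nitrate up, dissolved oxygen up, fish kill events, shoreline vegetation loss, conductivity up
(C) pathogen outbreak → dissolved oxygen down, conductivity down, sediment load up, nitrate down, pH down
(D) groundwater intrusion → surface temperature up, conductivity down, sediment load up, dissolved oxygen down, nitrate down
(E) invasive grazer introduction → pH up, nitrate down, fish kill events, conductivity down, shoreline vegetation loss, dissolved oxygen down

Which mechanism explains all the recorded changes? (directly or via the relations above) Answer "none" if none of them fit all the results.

Testing each hypothesis:
(A) agricultural runoff — fails on pH up (predicts pH down, not pH up)
(B) warming surface water — pH up NO; sediment load up NO; nitrate down NO; dissolved oxygen down NO; fish kill events yes; conductivity down NO
(C) pathogen outbreak — pH up NO; sediment load up yes; nitrate down yes; dissolved oxygen down yes; fish kill events NO; conductivity down yes
(D) groundwater intrusion — does not account for pH up, fish kill events
(E) invasive grazer introduction — accounts for every observation (sediment load up by conductivity down → sediment load up)
Only (E) is consistent with every observation.

E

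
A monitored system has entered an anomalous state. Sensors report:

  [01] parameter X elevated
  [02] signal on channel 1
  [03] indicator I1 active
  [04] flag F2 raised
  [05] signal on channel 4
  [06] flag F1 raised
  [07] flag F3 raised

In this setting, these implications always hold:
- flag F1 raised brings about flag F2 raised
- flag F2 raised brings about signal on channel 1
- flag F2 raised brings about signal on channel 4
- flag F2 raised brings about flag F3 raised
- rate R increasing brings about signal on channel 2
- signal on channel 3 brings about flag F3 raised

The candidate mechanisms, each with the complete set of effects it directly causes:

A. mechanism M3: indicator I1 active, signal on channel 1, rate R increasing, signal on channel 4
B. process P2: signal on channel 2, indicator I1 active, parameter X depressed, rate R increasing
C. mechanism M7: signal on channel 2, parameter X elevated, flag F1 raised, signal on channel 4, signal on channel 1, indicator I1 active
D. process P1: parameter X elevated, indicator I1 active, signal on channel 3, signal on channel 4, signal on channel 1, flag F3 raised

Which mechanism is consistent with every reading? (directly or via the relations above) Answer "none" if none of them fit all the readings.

Checking each candidate against the observations:
(A) mechanism M3 — parameter X elevated miss; signal on channel 1 match; indicator I1 active match; flag F2 raised miss; signal on channel 4 match; flag F1 raised miss; flag F3 raised miss
(B) process P2 — parameter X elevated miss; signal on channel 1 miss; indicator I1 active match; flag F2 raised miss; signal on channel 4 miss; flag F1 raised miss; flag F3 raised miss
(C) mechanism M7 — parameter X elevated match; signal on channel 1 match; indicator I1 active match; flag F2 raised match (through flag F1 raised → flag F2 raised); signal on channel 4 match; flag F1 raised match; flag F3 raised match (through flag F1 raised → flag F2 raised → flag F3 raised)
(D) process P1 — does not account for flag F2 raised, flag F1 raised
Only (C) is consistent with every observation.

C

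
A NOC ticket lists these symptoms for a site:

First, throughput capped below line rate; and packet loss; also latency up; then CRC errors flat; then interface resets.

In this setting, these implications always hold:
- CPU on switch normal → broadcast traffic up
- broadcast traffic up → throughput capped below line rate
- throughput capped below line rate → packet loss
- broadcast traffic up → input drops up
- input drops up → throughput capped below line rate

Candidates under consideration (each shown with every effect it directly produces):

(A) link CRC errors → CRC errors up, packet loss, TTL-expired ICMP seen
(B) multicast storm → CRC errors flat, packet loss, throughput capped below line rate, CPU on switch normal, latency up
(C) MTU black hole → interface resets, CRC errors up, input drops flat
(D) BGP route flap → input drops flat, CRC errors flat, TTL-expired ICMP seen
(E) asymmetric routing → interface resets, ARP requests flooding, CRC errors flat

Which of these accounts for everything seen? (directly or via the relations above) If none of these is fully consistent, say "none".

none

Per-candidate check:
(A) link CRC errors — fails on throughput capped below line rate, latency up, CRC errors flat, interface resets (predicts CRC errors up, not CRC errors flat)
(B) multicast storm — throughput capped below line rate ✓; packet loss ✓; latency up ✓; CRC errors flat ✓; interface resets ✗
(C) MTU black hole — fails on throughput capped below line rate, packet loss, latency up, CRC errors flat (predicts CRC errors up, not CRC errors flat)
(D) BGP route flap — throughput capped below line rate ✗; packet loss ✗; latency up ✗; CRC errors flat ✓; interface resets ✗
(E) asymmetric routing — throughput capped below line rate ✗; packet loss ✗; latency up ✗; CRC errors flat ✓; interface resets ✓
No candidate is consistent with all observations.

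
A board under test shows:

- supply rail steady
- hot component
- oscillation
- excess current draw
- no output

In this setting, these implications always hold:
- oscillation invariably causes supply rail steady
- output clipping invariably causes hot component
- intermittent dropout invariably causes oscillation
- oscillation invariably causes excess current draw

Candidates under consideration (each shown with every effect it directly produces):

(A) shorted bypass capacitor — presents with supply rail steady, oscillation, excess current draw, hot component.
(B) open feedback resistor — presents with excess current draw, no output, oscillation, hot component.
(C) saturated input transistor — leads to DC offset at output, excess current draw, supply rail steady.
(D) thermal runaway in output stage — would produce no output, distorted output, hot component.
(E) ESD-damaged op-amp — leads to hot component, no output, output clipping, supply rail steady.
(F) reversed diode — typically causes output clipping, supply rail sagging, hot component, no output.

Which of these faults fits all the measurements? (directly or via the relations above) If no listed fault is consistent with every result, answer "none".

B

Testing each hypothesis:
(A) shorted bypass capacitor — supply rail steady match; hot component match; oscillation match; excess current draw match; no output miss
(B) open feedback resistor — supply rail steady match (by oscillation → supply rail steady); hot component match; oscillation match; excess current draw match; no output match
(C) saturated input transistor — supply rail steady match; hot component miss; oscillation miss; excess current draw match; no output miss
(D) thermal runaway in output stage — supply rail steady miss; hot component match; oscillation miss; excess current draw miss; no output match
(E) ESD-damaged op-amp — supply rail steady match; hot component match; oscillation miss; excess current draw miss; no output match
(F) reversed diode — supply rail steady miss; hot component match; oscillation miss; excess current draw miss; no output match
Only (B) is consistent with every observation.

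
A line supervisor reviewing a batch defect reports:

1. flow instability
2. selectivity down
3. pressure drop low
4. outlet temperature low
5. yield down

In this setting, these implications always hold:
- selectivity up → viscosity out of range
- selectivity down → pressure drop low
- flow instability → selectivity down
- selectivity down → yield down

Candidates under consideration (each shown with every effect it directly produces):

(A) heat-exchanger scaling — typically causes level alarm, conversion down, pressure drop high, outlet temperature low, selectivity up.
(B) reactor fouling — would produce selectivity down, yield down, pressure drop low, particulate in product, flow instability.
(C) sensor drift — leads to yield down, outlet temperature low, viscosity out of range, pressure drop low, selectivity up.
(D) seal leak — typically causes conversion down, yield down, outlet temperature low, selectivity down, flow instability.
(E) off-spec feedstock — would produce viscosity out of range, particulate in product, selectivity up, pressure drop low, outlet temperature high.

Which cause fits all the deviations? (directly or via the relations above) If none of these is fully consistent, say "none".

Testing each hypothesis:
(A) heat-exchanger scaling — flow instability ✗; selectivity down ✗; pressure drop low ✗; outlet temperature low ✓; yield down ✗
(B) reactor fouling — does not account for outlet temperature low
(C) sensor drift — fails on flow instability, selectivity down (predicts selectivity up, not selectivity down)
(D) seal leak — accounts for every observation (pressure drop low through selectivity down → pressure drop low)
(E) off-spec feedstock — fails on flow instability, selectivity down, outlet temperature low, yield down (predicts selectivity up, not selectivity down; predicts outlet temperature high, not outlet temperature low)
(D) is the only candidate with no mismatches.

D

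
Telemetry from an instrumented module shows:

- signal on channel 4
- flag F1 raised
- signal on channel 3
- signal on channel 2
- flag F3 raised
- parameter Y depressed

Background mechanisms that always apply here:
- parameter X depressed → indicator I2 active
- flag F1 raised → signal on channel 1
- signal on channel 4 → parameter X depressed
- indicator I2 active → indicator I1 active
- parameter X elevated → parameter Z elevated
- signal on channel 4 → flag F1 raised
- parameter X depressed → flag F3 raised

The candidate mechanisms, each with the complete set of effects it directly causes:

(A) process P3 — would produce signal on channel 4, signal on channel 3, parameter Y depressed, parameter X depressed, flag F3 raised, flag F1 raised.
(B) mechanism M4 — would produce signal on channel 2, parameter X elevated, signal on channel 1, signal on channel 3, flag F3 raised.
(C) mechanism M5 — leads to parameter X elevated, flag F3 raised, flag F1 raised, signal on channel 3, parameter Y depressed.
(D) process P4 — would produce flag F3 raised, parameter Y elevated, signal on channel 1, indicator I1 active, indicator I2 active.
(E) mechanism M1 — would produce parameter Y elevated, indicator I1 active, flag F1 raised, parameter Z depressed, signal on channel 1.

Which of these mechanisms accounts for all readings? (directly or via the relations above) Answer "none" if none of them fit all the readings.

none

Testing each hypothesis:
(A) process P3 — signal on channel 4 ✓; flag F1 raised ✓; signal on channel 3 ✓; signal on channel 2 ✗; flag F3 raised ✓; parameter Y depressed ✓
(B) mechanism M4 — does not account for signal on channel 4, flag F1 raised, parameter Y depressed
(C) mechanism M5 — signal on channel 4 ✗; flag F1 raised ✓; signal on channel 3 ✓; signal on channel 2 ✗; flag F3 raised ✓; parameter Y depressed ✓
(D) process P4 — signal on channel 4 ✗; flag F1 raised ✗; signal on channel 3 ✗; signal on channel 2 ✗; flag F3 raised ✓; parameter Y depressed ✗
(E) mechanism M1 — signal on channel 4 ✗; flag F1 raised ✓; signal on channel 3 ✗; signal on channel 2 ✗; flag F3 raised ✗; parameter Y depressed ✗
None of the listed candidates fits everything.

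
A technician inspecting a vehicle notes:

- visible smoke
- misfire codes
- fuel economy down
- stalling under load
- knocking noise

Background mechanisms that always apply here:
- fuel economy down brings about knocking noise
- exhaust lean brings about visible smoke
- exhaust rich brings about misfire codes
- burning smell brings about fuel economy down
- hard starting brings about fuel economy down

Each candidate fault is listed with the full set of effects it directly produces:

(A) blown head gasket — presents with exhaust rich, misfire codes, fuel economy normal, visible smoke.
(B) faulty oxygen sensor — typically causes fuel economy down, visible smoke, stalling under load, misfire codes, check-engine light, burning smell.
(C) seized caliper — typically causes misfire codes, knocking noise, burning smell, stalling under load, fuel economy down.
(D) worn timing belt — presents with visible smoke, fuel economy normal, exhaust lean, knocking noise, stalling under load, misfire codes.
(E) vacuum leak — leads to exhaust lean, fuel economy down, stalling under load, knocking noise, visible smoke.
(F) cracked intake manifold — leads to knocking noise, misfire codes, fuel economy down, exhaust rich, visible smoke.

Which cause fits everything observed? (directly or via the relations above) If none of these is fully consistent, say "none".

B

Testing each hypothesis:
(A) blown head gasket — visible smoke yes; misfire codes yes; fuel economy down NO; stalling under load NO; knocking noise NO
(B) faulty oxygen sensor — visible smoke yes; misfire codes yes; fuel economy down yes; stalling under load yes; knocking noise yes (via fuel economy down → knocking noise)
(C) seized caliper — visible smoke NO; misfire codes yes; fuel economy down yes; stalling under load yes; knocking noise yes
(D) worn timing belt — visible smoke yes; misfire codes yes; fuel economy down NO; stalling under load yes; knocking noise yes
(E) vacuum leak — visible smoke yes; misfire codes NO; fuel economy down yes; stalling under load yes; knocking noise yes
(F) cracked intake manifold — visible smoke yes; misfire codes yes; fuel economy down yes; stalling under load NO; knocking noise yes
Only (B) is consistent with every observation.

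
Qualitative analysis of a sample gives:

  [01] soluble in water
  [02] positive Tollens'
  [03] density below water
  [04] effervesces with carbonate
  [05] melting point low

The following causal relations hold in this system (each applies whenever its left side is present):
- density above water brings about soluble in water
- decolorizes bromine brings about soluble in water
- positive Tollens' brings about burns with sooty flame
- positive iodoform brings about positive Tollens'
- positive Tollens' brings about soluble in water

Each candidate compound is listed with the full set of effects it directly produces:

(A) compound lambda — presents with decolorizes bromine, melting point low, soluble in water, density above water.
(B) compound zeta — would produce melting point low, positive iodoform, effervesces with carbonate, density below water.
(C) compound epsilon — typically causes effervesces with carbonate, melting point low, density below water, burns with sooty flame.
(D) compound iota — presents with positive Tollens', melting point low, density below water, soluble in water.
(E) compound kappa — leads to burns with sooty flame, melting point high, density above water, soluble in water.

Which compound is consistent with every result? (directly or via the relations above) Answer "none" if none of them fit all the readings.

B

For each candidate, compare predicted effects to what was observed:
(A) compound lambda — soluble in water +; positive Tollens' -; density below water -; effervesces with carbonate -; melting point low +
(B) compound zeta — accounts for every observation (soluble in water through positive iodoform → positive Tollens' → soluble in water)
(C) compound epsilon — does not account for soluble in water, positive Tollens'
(D) compound iota — soluble in water +; positive Tollens' +; density below water +; effervesces with carbonate -; melting point low +
(E) compound kappa — fails on positive Tollens', density below water, effervesces with carbonate, melting point low (predicts density above water, not density below water; predicts melting point high, not melting point low)
(B) alone accounts for all the evidence.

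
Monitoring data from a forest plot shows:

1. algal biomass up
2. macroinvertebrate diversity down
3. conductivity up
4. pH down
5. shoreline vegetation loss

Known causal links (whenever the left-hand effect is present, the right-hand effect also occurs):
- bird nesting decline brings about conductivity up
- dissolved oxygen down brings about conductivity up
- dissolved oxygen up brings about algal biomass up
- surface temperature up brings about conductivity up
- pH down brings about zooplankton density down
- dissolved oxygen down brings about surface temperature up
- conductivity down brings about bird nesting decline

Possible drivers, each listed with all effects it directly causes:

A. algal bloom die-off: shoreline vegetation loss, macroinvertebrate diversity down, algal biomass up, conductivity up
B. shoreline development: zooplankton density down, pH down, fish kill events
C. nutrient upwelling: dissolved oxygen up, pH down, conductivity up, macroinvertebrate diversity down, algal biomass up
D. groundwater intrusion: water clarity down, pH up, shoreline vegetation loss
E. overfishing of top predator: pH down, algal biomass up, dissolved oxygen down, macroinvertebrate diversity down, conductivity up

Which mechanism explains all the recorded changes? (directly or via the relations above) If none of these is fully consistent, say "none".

none

Per-candidate check:
(A) algal bloom die-off — algal biomass up +; macroinvertebrate diversity down +; conductivity up +; pH down -; shoreline vegetation loss +
(B) shoreline development — algal biomass up -; macroinvertebrate diversity down -; conductivity up -; pH down +; shoreline vegetation loss -
(C) nutrient upwelling — does not account for shoreline vegetation loss
(D) groundwater intrusion — fails on algal biomass up, macroinvertebrate diversity down, conductivity up, pH down (predicts pH up, not pH down)
(E) overfishing of top predator — algal biomass up +; macroinvertebrate diversity down +; conductivity up +; pH down +; shoreline vegetation loss -
None of the listed candidates fits everything.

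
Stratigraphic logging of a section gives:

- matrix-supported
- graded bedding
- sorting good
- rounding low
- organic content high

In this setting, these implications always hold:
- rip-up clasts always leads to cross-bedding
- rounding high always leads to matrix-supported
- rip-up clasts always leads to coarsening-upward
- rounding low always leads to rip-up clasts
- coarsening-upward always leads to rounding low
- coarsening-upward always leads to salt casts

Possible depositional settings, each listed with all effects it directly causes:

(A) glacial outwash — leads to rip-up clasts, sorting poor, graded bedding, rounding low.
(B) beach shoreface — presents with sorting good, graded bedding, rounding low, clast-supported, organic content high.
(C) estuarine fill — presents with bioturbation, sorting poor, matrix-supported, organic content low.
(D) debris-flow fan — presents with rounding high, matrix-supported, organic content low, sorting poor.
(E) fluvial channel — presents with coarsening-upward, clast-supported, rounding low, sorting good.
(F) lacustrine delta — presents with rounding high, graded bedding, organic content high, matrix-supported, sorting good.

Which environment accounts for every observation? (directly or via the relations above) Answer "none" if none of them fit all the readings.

Checking each candidate against the observations:
(A) glacial outwash — fails on matrix-supported, sorting good, organic content high (predicts sorting poor, not sorting good)
(B) beach shoreface — matrix-supported ✗; graded bedding ✓; sorting good ✓; rounding low ✓; organic content high ✓
(C) estuarine fill — fails on graded bedding, sorting good, rounding low, organic content high (predicts sorting poor, not sorting good; predicts organic content low, not organic content high)
(D) debris-flow fan — fails on graded bedding, sorting good, rounding low, organic content high (predicts sorting poor, not sorting good; predicts rounding high, not rounding low; predicts organic content low, not organic content high)
(E) fluvial channel — fails on matrix-supported, graded bedding, organic content high (predicts clast-supported, not matrix-supported)
(F) lacustrine delta — matrix-supported ✓; graded bedding ✓; sorting good ✓; rounding low ✗; organic content high ✓
No candidate is consistent with all observations.

none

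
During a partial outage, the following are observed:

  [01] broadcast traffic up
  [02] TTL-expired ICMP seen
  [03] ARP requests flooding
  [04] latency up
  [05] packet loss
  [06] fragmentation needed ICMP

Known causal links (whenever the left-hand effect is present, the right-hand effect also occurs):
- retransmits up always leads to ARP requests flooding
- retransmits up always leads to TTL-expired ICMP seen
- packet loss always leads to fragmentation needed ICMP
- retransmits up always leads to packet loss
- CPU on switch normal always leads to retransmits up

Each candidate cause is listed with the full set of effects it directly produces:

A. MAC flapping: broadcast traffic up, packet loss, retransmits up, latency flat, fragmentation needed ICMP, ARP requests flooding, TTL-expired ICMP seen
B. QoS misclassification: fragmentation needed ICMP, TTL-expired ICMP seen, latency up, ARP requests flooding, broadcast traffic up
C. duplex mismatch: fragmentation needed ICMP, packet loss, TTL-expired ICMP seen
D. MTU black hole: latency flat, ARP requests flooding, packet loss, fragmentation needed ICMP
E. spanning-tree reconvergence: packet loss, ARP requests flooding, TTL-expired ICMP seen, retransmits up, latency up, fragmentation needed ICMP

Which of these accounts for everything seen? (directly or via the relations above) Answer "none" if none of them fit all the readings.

none

For each candidate, compare predicted effects to what was observed:
(A) MAC flapping — fails on latency up (predicts latency flat, not latency up)
(B) QoS misclassification — broadcast traffic up ✓; TTL-expired ICMP seen ✓; ARP requests flooding ✓; latency up ✓; packet loss ✗; fragmentation needed ICMP ✓
(C) duplex mismatch — broadcast traffic up ✗; TTL-expired ICMP seen ✓; ARP requests flooding ✗; latency up ✗; packet loss ✓; fragmentation needed ICMP ✓
(D) MTU black hole — broadcast traffic up ✗; TTL-expired ICMP seen ✗; ARP requests flooding ✓; latency up ✗; packet loss ✓; fragmentation needed ICMP ✓
(E) spanning-tree reconvergence — does not account for broadcast traffic up
Every candidate fails on at least one observation.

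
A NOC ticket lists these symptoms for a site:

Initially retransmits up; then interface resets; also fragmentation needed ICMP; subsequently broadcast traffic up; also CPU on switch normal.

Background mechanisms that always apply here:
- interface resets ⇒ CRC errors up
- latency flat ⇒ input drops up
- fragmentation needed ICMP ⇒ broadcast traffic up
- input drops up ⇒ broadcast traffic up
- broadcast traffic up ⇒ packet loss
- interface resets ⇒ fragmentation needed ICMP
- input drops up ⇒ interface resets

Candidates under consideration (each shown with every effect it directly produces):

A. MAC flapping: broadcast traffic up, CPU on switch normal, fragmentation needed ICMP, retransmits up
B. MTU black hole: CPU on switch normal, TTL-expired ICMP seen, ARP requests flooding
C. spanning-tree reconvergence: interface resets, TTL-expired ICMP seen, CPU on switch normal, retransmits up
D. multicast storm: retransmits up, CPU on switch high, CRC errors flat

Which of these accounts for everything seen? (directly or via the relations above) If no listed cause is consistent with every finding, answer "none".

Testing each hypothesis:
(A) MAC flapping — retransmits up match; interface resets miss; fragmentation needed ICMP match; broadcast traffic up match; CPU on switch normal match
(B) MTU black hole — does not account for retransmits up, interface resets, fragmentation needed ICMP, broadcast traffic up
(C) spanning-tree reconvergence — retransmits up match; interface resets match; fragmentation needed ICMP match (via interface resets → fragmentation needed ICMP); broadcast traffic up match (via interface resets → fragmentation needed ICMP → broadcast traffic up); CPU on switch normal match
(D) multicast storm — fails on interface resets, fragmentation needed ICMP, broadcast traffic up, CPU on switch normal (predicts CPU on switch high, not CPU on switch normal)
(C) alone accounts for all the evidence.

C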